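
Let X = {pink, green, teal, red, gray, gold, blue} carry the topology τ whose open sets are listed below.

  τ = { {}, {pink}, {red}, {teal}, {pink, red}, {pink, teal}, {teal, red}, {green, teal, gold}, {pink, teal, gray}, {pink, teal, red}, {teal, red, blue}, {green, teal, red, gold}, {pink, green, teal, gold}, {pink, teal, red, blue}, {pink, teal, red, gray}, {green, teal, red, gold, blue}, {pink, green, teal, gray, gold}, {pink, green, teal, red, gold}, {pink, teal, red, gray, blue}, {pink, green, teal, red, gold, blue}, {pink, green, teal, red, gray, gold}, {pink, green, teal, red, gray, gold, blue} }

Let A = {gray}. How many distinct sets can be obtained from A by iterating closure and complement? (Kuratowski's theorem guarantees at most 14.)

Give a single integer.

4

cl via duality: int({pink, green, teal, red, gold, blue}) = {pink, green, teal, red, gold, blue}, so X∖{pink, green, teal, red, gold, blue} = {gray}
Write k for closure, c for complement:
  1. A     = {gray}
  2. cA    = {pink, green, teal, red, gold, blue}
  3. kcA   = {pink, green, teal, red, gray, gold, blue}
  4. ckcA  = {}
applying k or c yields no new set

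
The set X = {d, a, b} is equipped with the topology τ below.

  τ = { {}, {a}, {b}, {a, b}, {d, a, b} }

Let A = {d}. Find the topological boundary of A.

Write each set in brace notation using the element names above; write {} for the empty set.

{d}

open subsets of A: {}; so int(A) = {}
closure: X∖int(X∖A) = X∖{a, b} = {d}
∂A = {d} minus {} = {d}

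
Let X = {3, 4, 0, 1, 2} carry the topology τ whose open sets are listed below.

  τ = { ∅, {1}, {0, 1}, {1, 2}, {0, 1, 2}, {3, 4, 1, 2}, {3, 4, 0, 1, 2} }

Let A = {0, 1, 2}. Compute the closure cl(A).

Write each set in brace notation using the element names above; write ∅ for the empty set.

closure: X∖int(X∖A) = X∖∅ = {3, 4, 0, 1, 2}

{3, 4, 0, 1, 2}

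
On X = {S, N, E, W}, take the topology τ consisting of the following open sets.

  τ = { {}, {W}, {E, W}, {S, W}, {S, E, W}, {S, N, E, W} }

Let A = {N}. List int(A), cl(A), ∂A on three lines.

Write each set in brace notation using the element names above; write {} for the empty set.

int(A) = {}
cl(A)  = {N}
∂A     = {N}

opens ⊆ A: {}; union → int = {}
complement {S, E, W}; its interior {S, E, W}; cl(A) = X∖{S, E, W} = {N}
boundary = {N} ∖ {} = {N}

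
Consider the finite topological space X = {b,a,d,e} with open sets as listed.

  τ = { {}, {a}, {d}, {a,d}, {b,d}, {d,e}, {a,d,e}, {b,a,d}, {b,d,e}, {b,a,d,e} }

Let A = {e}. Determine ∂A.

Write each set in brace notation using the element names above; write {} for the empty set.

{e}

open subsets of A: {}; so int(A) = {}
closure: X∖int(X∖A) = X∖{b,a,d} = {e}
∂A = {e} minus {} = {e}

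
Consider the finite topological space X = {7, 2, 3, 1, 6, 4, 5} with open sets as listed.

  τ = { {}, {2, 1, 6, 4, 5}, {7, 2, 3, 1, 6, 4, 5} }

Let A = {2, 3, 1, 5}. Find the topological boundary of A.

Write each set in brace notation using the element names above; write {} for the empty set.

{7, 2, 3, 1, 6, 4, 5}

U open, U⊆A: {}. int(A) = ⋃ = {}
X∖A={7, 6, 4}, int(X∖A)={}, hence cl(A)={7, 2, 3, 1, 6, 4, 5}
∂A: remove int from cl → {7, 2, 3, 1, 6, 4, 5}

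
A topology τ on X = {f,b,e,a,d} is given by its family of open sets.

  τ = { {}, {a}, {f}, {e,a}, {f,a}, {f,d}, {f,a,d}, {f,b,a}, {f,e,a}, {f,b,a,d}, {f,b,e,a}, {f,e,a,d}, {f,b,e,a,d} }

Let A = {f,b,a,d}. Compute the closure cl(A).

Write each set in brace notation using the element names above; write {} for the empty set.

{f,b,e,a,d}

cl via duality: int({e}) = {}, so X∖{} = {f,b,e,a,d}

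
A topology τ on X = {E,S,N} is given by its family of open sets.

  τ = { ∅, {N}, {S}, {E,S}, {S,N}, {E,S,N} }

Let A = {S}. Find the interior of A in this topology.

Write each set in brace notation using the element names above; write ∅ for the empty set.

{S}

U open, U⊆A: ∅, {S}. int(A) = ⋃ = {S}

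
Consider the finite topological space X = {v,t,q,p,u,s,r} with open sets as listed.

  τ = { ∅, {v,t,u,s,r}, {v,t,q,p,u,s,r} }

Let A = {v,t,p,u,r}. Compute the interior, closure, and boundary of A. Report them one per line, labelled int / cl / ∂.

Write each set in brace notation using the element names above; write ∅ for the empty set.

int(A) = ∅
cl(A)  = {v,t,q,p,u,s,r}
∂A     = {v,t,q,p,u,s,r}

open subsets of A: ∅; so int(A) = ∅
closure: X∖int(X∖A) = X∖∅ = {v,t,q,p,u,s,r}
∂A = {v,t,q,p,u,s,r} minus ∅ = {v,t,q,p,u,s,r}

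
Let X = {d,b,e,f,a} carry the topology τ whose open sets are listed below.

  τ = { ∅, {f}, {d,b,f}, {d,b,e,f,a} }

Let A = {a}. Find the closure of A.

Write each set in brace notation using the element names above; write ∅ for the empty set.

X∖A={d,b,e,f}, int(X∖A)={d,b,f}, hence cl(A)={e,a}

{e,a}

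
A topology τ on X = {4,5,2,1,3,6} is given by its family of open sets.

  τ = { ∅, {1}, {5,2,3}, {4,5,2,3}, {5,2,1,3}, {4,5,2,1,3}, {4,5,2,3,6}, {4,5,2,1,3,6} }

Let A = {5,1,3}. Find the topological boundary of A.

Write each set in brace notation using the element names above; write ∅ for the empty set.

U open, U⊆A: ∅, {1}. int(A) = ⋃ = {1}
X∖A={4,2,6}, int(X∖A)=∅, hence cl(A)={4,5,2,1,3,6}
∂A: remove int from cl → {4,5,2,3,6}

{4,5,2,3,6}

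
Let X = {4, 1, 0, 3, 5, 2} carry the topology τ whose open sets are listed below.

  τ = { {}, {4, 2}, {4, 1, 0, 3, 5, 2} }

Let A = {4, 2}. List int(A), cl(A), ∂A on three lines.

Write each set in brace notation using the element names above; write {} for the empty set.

opens ⊆ A: {}, {4, 2}; union → int = {4, 2}
complement {1, 0, 3, 5}; its interior {}; cl(A) = X∖{} = {4, 1, 0, 3, 5, 2}
boundary = {4, 1, 0, 3, 5, 2} ∖ {4, 2} = {1, 0, 3, 5}

int(A) = {4, 2}
cl(A)  = {4, 1, 0, 3, 5, 2}
∂A     = {1, 0, 3, 5}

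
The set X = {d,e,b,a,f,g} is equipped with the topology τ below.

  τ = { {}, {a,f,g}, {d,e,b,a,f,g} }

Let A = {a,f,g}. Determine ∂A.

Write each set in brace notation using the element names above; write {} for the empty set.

{d,e,b}

opens ⊆ A: {}, {a,f,g}; union → int = {a,f,g}
complement {d,e,b}; its interior {}; cl(A) = X∖{} = {d,e,b,a,f,g}
boundary = {d,e,b,a,f,g} ∖ {a,f,g} = {d,e,b}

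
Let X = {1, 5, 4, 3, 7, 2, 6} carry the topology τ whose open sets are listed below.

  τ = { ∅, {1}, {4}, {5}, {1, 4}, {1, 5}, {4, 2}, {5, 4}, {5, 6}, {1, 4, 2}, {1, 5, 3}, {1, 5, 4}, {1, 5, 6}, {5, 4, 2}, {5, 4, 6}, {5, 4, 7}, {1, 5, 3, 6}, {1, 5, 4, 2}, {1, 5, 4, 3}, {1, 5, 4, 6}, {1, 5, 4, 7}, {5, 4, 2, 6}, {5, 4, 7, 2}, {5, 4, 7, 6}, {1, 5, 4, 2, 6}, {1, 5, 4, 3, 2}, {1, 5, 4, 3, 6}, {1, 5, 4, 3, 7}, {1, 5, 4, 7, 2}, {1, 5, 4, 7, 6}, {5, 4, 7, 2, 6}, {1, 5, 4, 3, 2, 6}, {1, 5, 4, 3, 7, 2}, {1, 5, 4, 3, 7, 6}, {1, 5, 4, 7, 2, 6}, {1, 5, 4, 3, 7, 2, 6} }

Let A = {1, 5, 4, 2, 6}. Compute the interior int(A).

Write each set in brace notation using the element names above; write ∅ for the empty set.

{1, 5, 4, 2, 6}

interior: largest open inside A is {1, 5, 4, 2, 6} (from ∅, {1}, {4}, {5}, {1, 5}, {4, 2}, {1, 4}, {5, 4}, {5, 6}, {1, 5, 4}, {1, 4, 2}, {1, 5, 6}, {5, 4, 6}, {5, 4, 2}, {5, 4, 2, 6}, {1, 5, 4, 2}, {1, 5, 4, 6}, {1, 5, 4, 2, 6})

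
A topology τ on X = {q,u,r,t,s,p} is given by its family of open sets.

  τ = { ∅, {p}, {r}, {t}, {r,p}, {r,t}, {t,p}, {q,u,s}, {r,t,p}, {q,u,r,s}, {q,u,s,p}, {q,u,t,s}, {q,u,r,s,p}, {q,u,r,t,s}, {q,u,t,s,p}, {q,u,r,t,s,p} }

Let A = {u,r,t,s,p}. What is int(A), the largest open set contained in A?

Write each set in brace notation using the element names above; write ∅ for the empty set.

interior: largest open inside A is {r,t,p} (from ∅, {t}, {p}, {r}, {t,p}, {r,p}, {r,t}, {r,t,p})

{r,t,p}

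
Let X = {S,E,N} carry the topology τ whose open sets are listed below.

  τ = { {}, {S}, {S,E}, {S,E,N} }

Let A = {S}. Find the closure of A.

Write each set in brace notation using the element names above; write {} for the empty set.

X∖A={E,N}, int(X∖A)={}, hence cl(A)={S,E,N}

{S,E,N}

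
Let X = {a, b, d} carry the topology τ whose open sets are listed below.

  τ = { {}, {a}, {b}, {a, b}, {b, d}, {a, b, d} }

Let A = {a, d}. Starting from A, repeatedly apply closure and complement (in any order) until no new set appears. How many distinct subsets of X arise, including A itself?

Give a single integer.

4

closure: X∖int(X∖A) = X∖{b} = {a, d}
Let k=closure and c=complement:
  1. A     = {a, d}
  2. cA    = {b}
  3. kcA   = {b, d}
  4. ckcA  = {a}
— saturated at 4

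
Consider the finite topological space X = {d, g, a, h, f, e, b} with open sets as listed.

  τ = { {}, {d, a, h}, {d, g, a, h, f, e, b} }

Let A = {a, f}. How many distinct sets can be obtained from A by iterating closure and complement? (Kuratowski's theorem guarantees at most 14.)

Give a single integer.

complement {d, g, h, e, b}; its interior {}; cl(A) = X∖{} = {d, g, a, h, f, e, b}
With k = closure, c = complement:
  1. A     = {a, f}
  2. kA    = {d, g, a, h, f, e, b}
  3. cA    = {d, g, h, e, b}
  4. ckA   = {}
k, c of each give nothing new

4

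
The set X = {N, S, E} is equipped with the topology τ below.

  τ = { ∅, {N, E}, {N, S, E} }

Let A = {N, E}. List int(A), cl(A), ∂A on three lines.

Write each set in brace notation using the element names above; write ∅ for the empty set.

int(A) = {N, E}
cl(A)  = {N, S, E}
∂A     = {S}

U open, U⊆A: ∅, {N, E}. int(A) = ⋃ = {N, E}
X∖A={S}, int(X∖A)=∅, hence cl(A)={N, S, E}
∂A: remove int from cl → {S}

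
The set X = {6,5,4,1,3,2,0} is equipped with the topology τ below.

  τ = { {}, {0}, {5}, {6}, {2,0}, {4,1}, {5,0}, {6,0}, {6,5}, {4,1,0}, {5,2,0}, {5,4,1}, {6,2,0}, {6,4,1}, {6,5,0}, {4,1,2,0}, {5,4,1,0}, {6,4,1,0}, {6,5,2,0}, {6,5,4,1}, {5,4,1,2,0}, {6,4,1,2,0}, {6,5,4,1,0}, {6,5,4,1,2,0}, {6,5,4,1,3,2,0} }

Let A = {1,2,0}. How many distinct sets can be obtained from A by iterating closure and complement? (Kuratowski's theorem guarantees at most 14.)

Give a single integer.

10

complement {6,5,4,3}; its interior {6,5}; cl(A) = X∖{6,5} = {4,1,3,2,0}
With k = closure, c = complement:
  1. A     = {1,2,0}
  2. kA    = {4,1,3,2,0}
  3. cA    = {6,5,4,3}
  4. ckA   = {6,5}
  5. kcA   = {6,5,4,1,3}
  6. kckA  = {6,5,3}
  7. ckcA  = {2,0}
  8. ckckA = {4,1,2,0}
  9. kckcA = {3,2,0}
  10. ckckcA = {6,5,4,1}
k, c of each give nothing new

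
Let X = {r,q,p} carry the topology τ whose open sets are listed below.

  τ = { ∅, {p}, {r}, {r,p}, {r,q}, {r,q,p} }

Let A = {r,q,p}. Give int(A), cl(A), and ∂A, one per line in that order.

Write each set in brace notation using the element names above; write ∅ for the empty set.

opens ⊆ A: ∅, {r}, {p}, {r,p}, {r,q}, {r,q,p}; union → int = {r,q,p}
complement ∅; its interior ∅; cl(A) = X∖∅ = {r,q,p}
boundary = {r,q,p} ∖ {r,q,p} = ∅

int(A) = {r,q,p}
cl(A)  = {r,q,p}
∂A     = ∅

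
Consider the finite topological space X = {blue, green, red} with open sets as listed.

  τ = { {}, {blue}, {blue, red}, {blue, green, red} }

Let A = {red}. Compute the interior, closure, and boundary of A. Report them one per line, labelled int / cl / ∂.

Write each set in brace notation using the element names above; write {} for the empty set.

int(A) = {}
cl(A)  = {green, red}
∂A     = {green, red}

U open, U⊆A: {}. int(A) = ⋃ = {}
X∖A={blue, green}, int(X∖A)={blue}, hence cl(A)={green, red}
∂A: remove int from cl → {green, red}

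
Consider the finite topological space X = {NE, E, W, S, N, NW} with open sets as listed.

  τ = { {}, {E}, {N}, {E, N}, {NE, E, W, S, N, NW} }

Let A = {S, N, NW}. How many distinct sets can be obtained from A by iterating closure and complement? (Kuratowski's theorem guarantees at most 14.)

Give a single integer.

X∖A={NE, E, W}, int(X∖A)={E}, hence cl(A)={NE, W, S, N, NW}
Orbit (k=closure, c=complement):
  1. A     = {S, N, NW}
  2. kA    = {NE, W, S, N, NW}
  3. cA    = {NE, E, W}
  4. ckA   = {E}
  5. kcA   = {NE, E, W, S, NW}
  6. ckcA  = {N}
(closed under both — stop)

6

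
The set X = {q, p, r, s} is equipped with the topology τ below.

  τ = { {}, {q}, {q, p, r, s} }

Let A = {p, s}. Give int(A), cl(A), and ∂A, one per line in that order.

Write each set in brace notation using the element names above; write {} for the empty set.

interior: largest open inside A is {} (from {})
cl via duality: int({q, r}) = {q}, so X∖{q} = {p, r, s}
cl∖int = {p, r, s}

int(A) = {}
cl(A)  = {p, r, s}
∂A     = {p, r, s}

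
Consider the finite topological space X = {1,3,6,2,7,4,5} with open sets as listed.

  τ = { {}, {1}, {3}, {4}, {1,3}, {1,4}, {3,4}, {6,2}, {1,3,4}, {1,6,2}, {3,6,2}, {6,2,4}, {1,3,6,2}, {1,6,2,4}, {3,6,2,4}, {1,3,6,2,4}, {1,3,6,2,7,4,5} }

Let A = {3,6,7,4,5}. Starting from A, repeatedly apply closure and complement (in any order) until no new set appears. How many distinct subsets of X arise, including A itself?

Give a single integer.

10

complement {1,2}; its interior {1}; cl(A) = X∖{1} = {3,6,2,7,4,5}
With k = closure, c = complement:
  1. A     = {3,6,7,4,5}
  2. kA    = {3,6,2,7,4,5}
  3. cA    = {1,2}
  4. ckA   = {1}
  5. kcA   = {1,6,2,7,5}
  6. kckA  = {1,7,5}
  7. ckcA  = {3,4}
  8. ckckA = {3,6,2,4}
  9. kckcA = {3,7,4,5}
  10. ckckcA = {1,6,2}
k, c of each give nothing new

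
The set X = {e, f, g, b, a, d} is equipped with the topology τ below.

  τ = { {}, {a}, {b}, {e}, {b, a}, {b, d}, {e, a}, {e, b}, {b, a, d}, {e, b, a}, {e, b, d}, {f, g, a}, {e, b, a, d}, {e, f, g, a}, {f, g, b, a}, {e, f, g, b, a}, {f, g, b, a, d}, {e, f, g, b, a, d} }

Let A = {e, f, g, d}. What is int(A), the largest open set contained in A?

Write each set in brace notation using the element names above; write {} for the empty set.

{e}

opens ⊆ A: {}, {e}; union → int = {e}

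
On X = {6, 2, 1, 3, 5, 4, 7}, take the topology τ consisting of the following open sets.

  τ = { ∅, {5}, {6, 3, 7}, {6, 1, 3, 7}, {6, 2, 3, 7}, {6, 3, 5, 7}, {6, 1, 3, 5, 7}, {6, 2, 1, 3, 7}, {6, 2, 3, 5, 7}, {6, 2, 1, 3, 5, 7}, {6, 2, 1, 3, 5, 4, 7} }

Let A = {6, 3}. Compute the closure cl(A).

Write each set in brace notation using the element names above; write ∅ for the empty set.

{6, 2, 1, 3, 4, 7}

complement {2, 1, 5, 4, 7}; its interior {5}; cl(A) = X∖{5} = {6, 2, 1, 3, 4, 7}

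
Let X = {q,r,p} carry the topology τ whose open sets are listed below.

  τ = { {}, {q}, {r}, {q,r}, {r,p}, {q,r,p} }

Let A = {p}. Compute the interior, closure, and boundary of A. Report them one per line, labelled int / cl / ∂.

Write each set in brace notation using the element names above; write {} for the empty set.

int(A) = {}
cl(A)  = {p}
∂A     = {p}

open subsets of A: {}; so int(A) = {}
closure: X∖int(X∖A) = X∖{q,r} = {p}
∂A = {p} minus {} = {p}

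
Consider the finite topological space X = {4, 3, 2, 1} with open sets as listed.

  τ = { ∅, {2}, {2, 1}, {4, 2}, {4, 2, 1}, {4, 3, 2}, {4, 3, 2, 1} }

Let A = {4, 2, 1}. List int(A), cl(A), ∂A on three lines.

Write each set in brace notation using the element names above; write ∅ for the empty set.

int(A) = {4, 2, 1}
cl(A)  = {4, 3, 2, 1}
∂A     = {3}

U open, U⊆A: ∅, {2}, {2, 1}, {4, 2}, {4, 2, 1}. int(A) = ⋃ = {4, 2, 1}
X∖A={3}, int(X∖A)=∅, hence cl(A)={4, 3, 2, 1}
∂A: remove int from cl → {3}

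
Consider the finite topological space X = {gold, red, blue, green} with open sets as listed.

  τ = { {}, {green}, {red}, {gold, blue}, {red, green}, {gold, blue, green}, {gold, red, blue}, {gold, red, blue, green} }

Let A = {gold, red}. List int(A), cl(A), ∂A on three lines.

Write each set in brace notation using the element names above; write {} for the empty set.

int(A) = {red}
cl(A)  = {gold, red, blue}
∂A     = {gold, blue}

open subsets of A: {}, {red}; so int(A) = {red}
closure: X∖int(X∖A) = X∖{green} = {gold, red, blue}
∂A = {gold, red, blue} minus {red} = {gold, blue}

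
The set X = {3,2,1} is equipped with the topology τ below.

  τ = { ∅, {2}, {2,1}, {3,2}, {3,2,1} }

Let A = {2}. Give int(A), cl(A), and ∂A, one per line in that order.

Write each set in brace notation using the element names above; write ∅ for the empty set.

opens ⊆ A: ∅, {2}; union → int = {2}
complement {3,1}; its interior ∅; cl(A) = X∖∅ = {3,2,1}
boundary = {3,2,1} ∖ {2} = {3,1}

int(A) = {2}
cl(A)  = {3,2,1}
∂A     = {3,1}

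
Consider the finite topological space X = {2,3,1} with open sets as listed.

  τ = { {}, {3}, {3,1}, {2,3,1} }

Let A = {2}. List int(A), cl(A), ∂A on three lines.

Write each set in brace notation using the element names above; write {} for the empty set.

interior: largest open inside A is {} (from {})
cl via duality: int({3,1}) = {3,1}, so X∖{3,1} = {2}
cl∖int = {2}

int(A) = {}
cl(A)  = {2}
∂A     = {2}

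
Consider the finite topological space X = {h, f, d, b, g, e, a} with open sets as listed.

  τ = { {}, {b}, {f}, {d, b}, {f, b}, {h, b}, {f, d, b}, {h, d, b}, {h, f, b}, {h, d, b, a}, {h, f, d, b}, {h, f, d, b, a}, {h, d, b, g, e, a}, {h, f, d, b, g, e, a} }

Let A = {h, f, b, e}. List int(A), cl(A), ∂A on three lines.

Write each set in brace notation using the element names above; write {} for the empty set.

int(A) = {h, f, b}
cl(A)  = {h, f, d, b, g, e, a}
∂A     = {d, g, e, a}

interior: largest open inside A is {h, f, b} (from {}, {f}, {b}, {f, b}, {h, b}, {h, f, b})
cl via duality: int({d, g, a}) = {}, so X∖{} = {h, f, d, b, g, e, a}
cl∖int = {d, g, e, a}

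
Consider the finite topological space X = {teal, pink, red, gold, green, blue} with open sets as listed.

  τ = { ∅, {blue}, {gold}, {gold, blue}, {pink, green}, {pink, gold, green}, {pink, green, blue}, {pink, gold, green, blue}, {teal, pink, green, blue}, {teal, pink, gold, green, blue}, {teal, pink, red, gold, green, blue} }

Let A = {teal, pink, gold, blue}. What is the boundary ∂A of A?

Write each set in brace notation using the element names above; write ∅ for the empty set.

U open, U⊆A: ∅, {gold}, {blue}, {gold, blue}. int(A) = ⋃ = {gold, blue}
X∖A={red, green}, int(X∖A)=∅, hence cl(A)={teal, pink, red, gold, green, blue}
∂A: remove int from cl → {teal, pink, red, green}

{teal, pink, red, green}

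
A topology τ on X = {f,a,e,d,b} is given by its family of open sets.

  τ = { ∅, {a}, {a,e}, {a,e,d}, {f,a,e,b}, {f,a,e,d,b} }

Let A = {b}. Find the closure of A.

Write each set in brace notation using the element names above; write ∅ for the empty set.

complement {f,a,e,d}; its interior {a,e,d}; cl(A) = X∖{a,e,d} = {f,b}

{f,b}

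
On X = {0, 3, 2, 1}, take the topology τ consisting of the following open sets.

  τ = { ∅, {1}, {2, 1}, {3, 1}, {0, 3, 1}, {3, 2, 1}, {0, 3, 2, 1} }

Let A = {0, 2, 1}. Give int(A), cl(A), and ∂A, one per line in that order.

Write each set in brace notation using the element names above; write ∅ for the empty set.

int(A) = {2, 1}
cl(A)  = {0, 3, 2, 1}
∂A     = {0, 3}

interior: largest open inside A is {2, 1} (from ∅, {1}, {2, 1})
cl via duality: int({3}) = ∅, so X∖∅ = {0, 3, 2, 1}
cl∖int = {0, 3}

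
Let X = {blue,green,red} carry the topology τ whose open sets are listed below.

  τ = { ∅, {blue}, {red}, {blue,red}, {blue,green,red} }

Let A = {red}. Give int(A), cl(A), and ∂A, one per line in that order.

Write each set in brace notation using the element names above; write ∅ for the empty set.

int(A) = {red}
cl(A)  = {green,red}
∂A     = {green}

interior: largest open inside A is {red} (from ∅, {red})
cl via duality: int({blue,green}) = {blue}, so X∖{blue} = {green,red}
cl∖int = {green}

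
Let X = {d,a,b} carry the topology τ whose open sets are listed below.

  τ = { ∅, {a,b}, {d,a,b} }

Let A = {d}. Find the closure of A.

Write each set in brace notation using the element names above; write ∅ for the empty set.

X∖A={a,b}, int(X∖A)={a,b}, hence cl(A)={d}

{d}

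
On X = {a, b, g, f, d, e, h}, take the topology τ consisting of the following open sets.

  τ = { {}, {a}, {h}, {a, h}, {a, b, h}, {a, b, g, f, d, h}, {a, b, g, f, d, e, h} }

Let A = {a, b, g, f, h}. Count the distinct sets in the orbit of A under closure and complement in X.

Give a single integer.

6

cl via duality: int({d, e}) = {}, so X∖{} = {a, b, g, f, d, e, h}
Write k for closure, c for complement:
  1. A     = {a, b, g, f, h}
  2. kA    = {a, b, g, f, d, e, h}
  3. cA    = {d, e}
  4. ckA   = {}
  5. kcA   = {g, f, d, e}
  6. ckcA  = {a, b, h}
applying k or c yields no new set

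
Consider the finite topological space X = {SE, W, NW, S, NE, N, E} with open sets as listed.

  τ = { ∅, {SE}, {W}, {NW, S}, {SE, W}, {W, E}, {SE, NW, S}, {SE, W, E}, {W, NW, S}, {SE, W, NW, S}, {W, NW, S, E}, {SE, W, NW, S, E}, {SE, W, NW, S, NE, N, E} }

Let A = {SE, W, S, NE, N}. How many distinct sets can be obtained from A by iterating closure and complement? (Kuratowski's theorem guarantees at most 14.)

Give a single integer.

closure: X∖int(X∖A) = X∖∅ = {SE, W, NW, S, NE, N, E}
Let k=closure and c=complement:
  1. A     = {SE, W, S, NE, N}
  2. kA    = {SE, W, NW, S, NE, N, E}
  3. cA    = {NW, E}
  4. ckA   = ∅
  5. kcA   = {NW, S, NE, N, E}
  6. ckcA  = {SE, W}
  7. kckcA = {SE, W, NE, N, E}
  8. ckckcA = {NW, S}
  9. kckckcA = {NW, S, NE, N}
  10. ckckckcA = {SE, W, E}
— saturated at 10

10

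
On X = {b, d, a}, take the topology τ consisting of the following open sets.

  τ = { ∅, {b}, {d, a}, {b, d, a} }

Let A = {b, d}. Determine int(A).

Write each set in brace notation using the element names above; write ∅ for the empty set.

interior: largest open inside A is {b} (from ∅, {b})

{b}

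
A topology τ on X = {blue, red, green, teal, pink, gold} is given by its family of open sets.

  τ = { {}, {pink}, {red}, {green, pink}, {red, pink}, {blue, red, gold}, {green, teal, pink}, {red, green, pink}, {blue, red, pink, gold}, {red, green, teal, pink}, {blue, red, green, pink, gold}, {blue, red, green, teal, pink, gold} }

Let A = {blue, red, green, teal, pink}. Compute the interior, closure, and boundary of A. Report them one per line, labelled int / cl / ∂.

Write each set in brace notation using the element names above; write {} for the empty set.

U open, U⊆A: {}, {red}, {pink}, {green, pink}, {red, pink}, {green, teal, pink}, {red, green, pink}, {red, green, teal, pink}. int(A) = ⋃ = {red, green, teal, pink}
X∖A={gold}, int(X∖A)={}, hence cl(A)={blue, red, green, teal, pink, gold}
∂A: remove int from cl → {blue, gold}

int(A) = {red, green, teal, pink}
cl(A)  = {blue, red, green, teal, pink, gold}
∂A     = {blue, gold}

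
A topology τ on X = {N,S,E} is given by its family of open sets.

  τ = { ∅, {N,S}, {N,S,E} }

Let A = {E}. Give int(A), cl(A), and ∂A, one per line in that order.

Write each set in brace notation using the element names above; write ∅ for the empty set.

int(A) = ∅
cl(A)  = {E}
∂A     = {E}

open subsets of A: ∅; so int(A) = ∅
closure: X∖int(X∖A) = X∖{N,S} = {E}
∂A = {E} minus ∅ = {E}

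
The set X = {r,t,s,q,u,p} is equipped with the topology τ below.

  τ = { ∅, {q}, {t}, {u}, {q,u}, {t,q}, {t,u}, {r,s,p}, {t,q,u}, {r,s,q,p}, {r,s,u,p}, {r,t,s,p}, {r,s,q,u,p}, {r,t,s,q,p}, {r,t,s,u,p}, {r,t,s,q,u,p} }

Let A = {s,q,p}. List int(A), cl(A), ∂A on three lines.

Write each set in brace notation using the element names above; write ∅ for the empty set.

int(A) = {q}
cl(A)  = {r,s,q,p}
∂A     = {r,s,p}

interior: largest open inside A is {q} (from ∅, {q})
cl via duality: int({r,t,u}) = {t,u}, so X∖{t,u} = {r,s,q,p}
cl∖int = {r,s,p}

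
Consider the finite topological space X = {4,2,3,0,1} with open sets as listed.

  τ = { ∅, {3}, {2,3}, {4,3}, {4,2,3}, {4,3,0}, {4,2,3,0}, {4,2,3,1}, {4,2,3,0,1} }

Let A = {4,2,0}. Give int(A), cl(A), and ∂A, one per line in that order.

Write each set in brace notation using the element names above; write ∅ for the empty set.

open subsets of A: ∅; so int(A) = ∅
closure: X∖int(X∖A) = X∖{3} = {4,2,0,1}
∂A = {4,2,0,1} minus ∅ = {4,2,0,1}

int(A) = ∅
cl(A)  = {4,2,0,1}
∂A     = {4,2,0,1}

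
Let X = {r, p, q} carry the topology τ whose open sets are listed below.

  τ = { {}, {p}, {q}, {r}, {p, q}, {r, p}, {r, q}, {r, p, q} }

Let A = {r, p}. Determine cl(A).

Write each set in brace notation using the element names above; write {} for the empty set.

{r, p}

cl via duality: int({q}) = {q}, so X∖{q} = {r, p}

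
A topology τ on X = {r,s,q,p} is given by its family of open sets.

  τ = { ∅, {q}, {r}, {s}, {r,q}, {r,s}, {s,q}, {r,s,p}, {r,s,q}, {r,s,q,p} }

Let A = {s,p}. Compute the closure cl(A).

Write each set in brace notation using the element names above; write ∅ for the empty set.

complement {r,q}; its interior {r,q}; cl(A) = X∖{r,q} = {s,p}

{s,p}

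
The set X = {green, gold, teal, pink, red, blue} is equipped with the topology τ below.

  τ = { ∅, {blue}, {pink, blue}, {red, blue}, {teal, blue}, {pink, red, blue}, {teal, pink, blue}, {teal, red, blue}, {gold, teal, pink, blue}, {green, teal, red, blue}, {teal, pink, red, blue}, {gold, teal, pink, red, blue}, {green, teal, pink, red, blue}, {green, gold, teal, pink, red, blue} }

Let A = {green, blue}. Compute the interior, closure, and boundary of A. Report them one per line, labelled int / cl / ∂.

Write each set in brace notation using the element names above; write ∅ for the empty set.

interior: largest open inside A is {blue} (from ∅, {blue})
cl via duality: int({gold, teal, pink, red}) = ∅, so X∖∅ = {green, gold, teal, pink, red, blue}
cl∖int = {green, gold, teal, pink, red}

int(A) = {blue}
cl(A)  = {green, gold, teal, pink, red, blue}
∂A     = {green, gold, teal, pink, red}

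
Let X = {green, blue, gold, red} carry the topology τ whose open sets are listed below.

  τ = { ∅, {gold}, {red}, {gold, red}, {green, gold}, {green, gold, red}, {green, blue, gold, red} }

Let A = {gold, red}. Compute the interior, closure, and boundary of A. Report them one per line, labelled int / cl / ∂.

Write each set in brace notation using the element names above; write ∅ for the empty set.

opens ⊆ A: ∅, {red}, {gold}, {gold, red}; union → int = {gold, red}
complement {green, blue}; its interior ∅; cl(A) = X∖∅ = {green, blue, gold, red}
boundary = {green, blue, gold, red} ∖ {gold, red} = {green, blue}

int(A) = {gold, red}
cl(A)  = {green, blue, gold, red}
∂A     = {green, blue}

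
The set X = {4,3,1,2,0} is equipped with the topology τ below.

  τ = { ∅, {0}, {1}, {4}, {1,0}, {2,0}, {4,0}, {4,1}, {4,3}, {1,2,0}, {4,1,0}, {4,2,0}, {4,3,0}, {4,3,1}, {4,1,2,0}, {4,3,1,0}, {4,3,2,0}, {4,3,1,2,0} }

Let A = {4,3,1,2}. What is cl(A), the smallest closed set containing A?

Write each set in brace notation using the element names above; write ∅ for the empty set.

{4,3,1,2}

cl via duality: int({0}) = {0}, so X∖{0} = {4,3,1,2}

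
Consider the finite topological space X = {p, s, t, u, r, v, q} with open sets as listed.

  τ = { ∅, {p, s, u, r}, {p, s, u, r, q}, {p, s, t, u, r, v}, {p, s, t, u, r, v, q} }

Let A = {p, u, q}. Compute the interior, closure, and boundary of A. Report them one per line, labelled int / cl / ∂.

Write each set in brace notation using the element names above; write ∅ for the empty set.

interior: largest open inside A is ∅ (from ∅)
cl via duality: int({s, t, r, v}) = ∅, so X∖∅ = {p, s, t, u, r, v, q}
cl∖int = {p, s, t, u, r, v, q}

int(A) = ∅
cl(A)  = {p, s, t, u, r, v, q}
∂A     = {p, s, t, u, r, v, q}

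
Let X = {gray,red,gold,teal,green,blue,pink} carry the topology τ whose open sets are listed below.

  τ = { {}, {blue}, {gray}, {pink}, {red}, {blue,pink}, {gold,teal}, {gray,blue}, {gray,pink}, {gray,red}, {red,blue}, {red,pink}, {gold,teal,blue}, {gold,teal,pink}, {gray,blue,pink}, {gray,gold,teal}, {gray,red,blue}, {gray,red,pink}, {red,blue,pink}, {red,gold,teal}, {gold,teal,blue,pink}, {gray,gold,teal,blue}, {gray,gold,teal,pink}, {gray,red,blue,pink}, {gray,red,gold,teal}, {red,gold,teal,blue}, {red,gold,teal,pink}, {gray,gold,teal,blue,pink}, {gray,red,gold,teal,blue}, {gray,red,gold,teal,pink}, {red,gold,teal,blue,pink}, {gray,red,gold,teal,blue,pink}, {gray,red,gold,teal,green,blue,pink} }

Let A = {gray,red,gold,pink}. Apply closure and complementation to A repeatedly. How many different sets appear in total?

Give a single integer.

10

closure: X∖int(X∖A) = X∖{blue} = {gray,red,gold,teal,green,pink}
Let k=closure and c=complement:
  1. A     = {gray,red,gold,pink}
  2. kA    = {gray,red,gold,teal,green,pink}
  3. cA    = {teal,green,blue}
  4. ckA   = {blue}
  5. kcA   = {gold,teal,green,blue}
  6. kckA  = {green,blue}
  7. ckcA  = {gray,red,pink}
  8. ckckA = {gray,red,gold,teal,pink}
  9. kckcA = {gray,red,green,pink}
  10. ckckcA = {gold,teal,blue}
— saturated at 10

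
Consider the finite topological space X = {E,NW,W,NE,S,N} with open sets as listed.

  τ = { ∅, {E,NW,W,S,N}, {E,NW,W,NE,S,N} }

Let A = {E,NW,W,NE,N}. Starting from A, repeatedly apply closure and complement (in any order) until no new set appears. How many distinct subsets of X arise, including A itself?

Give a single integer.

closure: X∖int(X∖A) = X∖∅ = {E,NW,W,NE,S,N}
Let k=closure and c=complement:
  1. A     = {E,NW,W,NE,N}
  2. kA    = {E,NW,W,NE,S,N}
  3. cA    = {S}
  4. ckA   = ∅
— saturated at 4

4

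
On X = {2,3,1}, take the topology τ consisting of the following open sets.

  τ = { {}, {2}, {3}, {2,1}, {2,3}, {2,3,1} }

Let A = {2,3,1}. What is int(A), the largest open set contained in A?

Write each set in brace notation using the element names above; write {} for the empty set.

opens ⊆ A: {}, {2}, {3}, {2,1}, {2,3}, {2,3,1}; union → int = {2,3,1}

{2,3,1}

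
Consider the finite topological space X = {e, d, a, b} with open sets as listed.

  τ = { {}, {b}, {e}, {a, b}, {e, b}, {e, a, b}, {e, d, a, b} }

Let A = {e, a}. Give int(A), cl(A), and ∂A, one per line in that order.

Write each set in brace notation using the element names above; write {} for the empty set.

open subsets of A: {}, {e}; so int(A) = {e}
closure: X∖int(X∖A) = X∖{b} = {e, d, a}
∂A = {e, d, a} minus {e} = {d, a}

int(A) = {e}
cl(A)  = {e, d, a}
∂A     = {d, a}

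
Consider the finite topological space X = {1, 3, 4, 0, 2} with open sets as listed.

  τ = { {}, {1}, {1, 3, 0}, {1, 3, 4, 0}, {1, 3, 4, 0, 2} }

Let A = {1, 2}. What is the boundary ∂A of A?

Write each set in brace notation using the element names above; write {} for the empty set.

{3, 4, 0, 2}

U open, U⊆A: {}, {1}. int(A) = ⋃ = {1}
X∖A={3, 4, 0}, int(X∖A)={}, hence cl(A)={1, 3, 4, 0, 2}
∂A: remove int from cl → {3, 4, 0, 2}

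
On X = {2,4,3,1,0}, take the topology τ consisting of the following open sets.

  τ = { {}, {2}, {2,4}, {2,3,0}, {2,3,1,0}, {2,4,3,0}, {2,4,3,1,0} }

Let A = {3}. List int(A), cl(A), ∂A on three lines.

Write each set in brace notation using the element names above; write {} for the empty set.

interior: largest open inside A is {} (from {})
cl via duality: int({2,4,1,0}) = {2,4}, so X∖{2,4} = {3,1,0}
cl∖int = {3,1,0}

int(A) = {}
cl(A)  = {3,1,0}
∂A     = {3,1,0}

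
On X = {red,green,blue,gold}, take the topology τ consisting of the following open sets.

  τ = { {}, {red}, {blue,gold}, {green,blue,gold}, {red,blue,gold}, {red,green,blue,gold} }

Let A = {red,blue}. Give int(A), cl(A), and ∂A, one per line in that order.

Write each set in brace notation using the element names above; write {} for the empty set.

opens ⊆ A: {}, {red}; union → int = {red}
complement {green,gold}; its interior {}; cl(A) = X∖{} = {red,green,blue,gold}
boundary = {red,green,blue,gold} ∖ {red} = {green,blue,gold}

int(A) = {red}
cl(A)  = {red,green,blue,gold}
∂A     = {green,blue,gold}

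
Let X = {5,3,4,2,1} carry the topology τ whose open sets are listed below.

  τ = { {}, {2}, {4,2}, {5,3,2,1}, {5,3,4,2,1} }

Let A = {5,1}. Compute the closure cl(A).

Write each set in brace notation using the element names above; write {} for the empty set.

X∖A={3,4,2}, int(X∖A)={4,2}, hence cl(A)={5,3,1}

{5,3,1}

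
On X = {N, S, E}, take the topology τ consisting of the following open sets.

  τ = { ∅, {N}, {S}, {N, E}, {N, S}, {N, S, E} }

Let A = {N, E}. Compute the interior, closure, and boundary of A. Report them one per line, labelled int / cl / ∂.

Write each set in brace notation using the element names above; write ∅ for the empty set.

int(A) = {N, E}
cl(A)  = {N, E}
∂A     = ∅

open subsets of A: ∅, {N}, {N, E}; so int(A) = {N, E}
closure: X∖int(X∖A) = X∖{S} = {N, E}
∂A = {N, E} minus {N, E} = ∅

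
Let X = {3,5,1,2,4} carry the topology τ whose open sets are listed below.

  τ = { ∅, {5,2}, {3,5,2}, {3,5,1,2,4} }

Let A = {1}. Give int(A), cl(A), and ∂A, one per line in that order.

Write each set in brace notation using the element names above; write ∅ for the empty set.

U open, U⊆A: ∅. int(A) = ⋃ = ∅
X∖A={3,5,2,4}, int(X∖A)={3,5,2}, hence cl(A)={1,4}
∂A: remove int from cl → {1,4}

int(A) = ∅
cl(A)  = {1,4}
∂A     = {1,4}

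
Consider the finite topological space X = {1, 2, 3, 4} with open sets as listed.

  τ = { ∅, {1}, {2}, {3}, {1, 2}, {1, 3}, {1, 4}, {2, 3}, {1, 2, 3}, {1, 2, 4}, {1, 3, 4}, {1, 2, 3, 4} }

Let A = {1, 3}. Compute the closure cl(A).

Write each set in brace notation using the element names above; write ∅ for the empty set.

{1, 3, 4}

X∖A={2, 4}, int(X∖A)={2}, hence cl(A)={1, 3, 4}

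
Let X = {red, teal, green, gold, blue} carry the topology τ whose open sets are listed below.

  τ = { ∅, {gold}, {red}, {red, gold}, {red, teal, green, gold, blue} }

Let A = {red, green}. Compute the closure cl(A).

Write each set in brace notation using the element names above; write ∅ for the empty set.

{red, teal, green, blue}

complement {teal, gold, blue}; its interior {gold}; cl(A) = X∖{gold} = {red, teal, green, blue}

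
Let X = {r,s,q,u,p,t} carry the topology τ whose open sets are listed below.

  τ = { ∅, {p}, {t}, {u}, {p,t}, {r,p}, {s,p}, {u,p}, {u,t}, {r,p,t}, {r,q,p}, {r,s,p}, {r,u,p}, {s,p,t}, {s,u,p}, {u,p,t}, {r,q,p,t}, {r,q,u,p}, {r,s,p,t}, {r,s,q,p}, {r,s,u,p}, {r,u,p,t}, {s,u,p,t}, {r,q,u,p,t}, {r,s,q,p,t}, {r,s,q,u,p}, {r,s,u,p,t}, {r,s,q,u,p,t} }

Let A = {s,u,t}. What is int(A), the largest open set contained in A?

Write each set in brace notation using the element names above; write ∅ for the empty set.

open subsets of A: ∅, {t}, {u}, {u,t}; so int(A) = {u,t}

{u,t}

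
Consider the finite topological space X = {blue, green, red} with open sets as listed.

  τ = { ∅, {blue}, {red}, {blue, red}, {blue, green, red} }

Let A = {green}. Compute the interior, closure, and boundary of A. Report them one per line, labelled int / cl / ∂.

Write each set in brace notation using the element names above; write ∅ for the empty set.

opens ⊆ A: ∅; union → int = ∅
complement {blue, red}; its interior {blue, red}; cl(A) = X∖{blue, red} = {green}
boundary = {green} ∖ ∅ = {green}

int(A) = ∅
cl(A)  = {green}
∂A     = {green}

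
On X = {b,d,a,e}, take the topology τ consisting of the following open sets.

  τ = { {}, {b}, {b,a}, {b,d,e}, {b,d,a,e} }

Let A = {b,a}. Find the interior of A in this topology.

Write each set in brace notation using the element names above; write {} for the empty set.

{b,a}

open subsets of A: {}, {b}, {b,a}; so int(A) = {b,a}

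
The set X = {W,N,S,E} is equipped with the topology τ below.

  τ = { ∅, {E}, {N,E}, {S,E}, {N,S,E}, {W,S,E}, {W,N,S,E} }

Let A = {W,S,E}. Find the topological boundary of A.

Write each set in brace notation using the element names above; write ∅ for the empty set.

U open, U⊆A: ∅, {E}, {S,E}, {W,S,E}. int(A) = ⋃ = {W,S,E}
X∖A={N}, int(X∖A)=∅, hence cl(A)={W,N,S,E}
∂A: remove int from cl → {N}

{N}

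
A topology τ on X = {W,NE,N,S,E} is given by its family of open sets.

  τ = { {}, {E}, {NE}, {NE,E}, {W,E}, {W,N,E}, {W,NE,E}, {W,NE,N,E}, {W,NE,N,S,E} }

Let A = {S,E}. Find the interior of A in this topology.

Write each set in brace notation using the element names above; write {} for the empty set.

U open, U⊆A: {}, {E}. int(A) = ⋃ = {E}

{E}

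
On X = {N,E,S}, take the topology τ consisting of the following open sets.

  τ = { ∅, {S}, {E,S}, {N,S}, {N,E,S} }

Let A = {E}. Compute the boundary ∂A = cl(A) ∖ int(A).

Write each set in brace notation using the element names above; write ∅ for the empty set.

{E}

opens ⊆ A: ∅; union → int = ∅
complement {N,S}; its interior {N,S}; cl(A) = X∖{N,S} = {E}
boundary = {E} ∖ ∅ = {E}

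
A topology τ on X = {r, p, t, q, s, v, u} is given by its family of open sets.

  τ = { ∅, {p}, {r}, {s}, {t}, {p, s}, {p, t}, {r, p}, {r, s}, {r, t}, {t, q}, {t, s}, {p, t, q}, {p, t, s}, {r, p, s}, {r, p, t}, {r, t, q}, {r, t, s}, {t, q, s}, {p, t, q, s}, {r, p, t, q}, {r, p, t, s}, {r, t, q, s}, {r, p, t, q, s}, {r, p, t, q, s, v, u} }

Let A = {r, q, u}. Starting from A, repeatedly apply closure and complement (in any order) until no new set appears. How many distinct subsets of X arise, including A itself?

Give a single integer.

8

cl via duality: int({p, t, s, v}) = {p, t, s}, so X∖{p, t, s} = {r, q, v, u}
Write k for closure, c for complement:
  1. A     = {r, q, u}
  2. kA    = {r, q, v, u}
  3. cA    = {p, t, s, v}
  4. ckA   = {p, t, s}
  5. kcA   = {p, t, q, s, v, u}
  6. ckcA  = {r}
  7. kckcA = {r, v, u}
  8. ckckcA = {p, t, q, s}
applying k or c yields no new set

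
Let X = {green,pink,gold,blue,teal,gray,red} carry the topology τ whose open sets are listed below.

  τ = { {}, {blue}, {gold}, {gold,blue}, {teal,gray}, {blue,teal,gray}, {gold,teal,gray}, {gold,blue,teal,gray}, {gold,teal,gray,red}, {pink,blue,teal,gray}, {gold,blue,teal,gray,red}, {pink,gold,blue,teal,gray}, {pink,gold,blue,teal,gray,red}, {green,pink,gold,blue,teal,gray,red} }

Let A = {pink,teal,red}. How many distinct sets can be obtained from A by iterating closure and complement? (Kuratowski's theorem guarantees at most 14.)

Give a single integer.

complement {green,gold,blue,gray}; its interior {gold,blue}; cl(A) = X∖{gold,blue} = {green,pink,teal,gray,red}
With k = closure, c = complement:
  1. A     = {pink,teal,red}
  2. kA    = {green,pink,teal,gray,red}
  3. cA    = {green,gold,blue,gray}
  4. ckA   = {gold,blue}
  5. kcA   = {green,pink,gold,blue,teal,gray,red}
  6. kckA  = {green,pink,gold,blue,red}
  7. ckcA  = {}
  8. ckckA = {teal,gray}
k, c of each give nothing new

8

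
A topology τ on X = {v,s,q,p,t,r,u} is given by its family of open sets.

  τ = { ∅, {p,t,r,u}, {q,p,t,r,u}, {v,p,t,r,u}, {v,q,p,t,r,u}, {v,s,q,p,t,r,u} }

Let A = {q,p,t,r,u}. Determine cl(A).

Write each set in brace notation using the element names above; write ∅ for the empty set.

{v,s,q,p,t,r,u}

complement {v,s}; its interior ∅; cl(A) = X∖∅ = {v,s,q,p,t,r,u}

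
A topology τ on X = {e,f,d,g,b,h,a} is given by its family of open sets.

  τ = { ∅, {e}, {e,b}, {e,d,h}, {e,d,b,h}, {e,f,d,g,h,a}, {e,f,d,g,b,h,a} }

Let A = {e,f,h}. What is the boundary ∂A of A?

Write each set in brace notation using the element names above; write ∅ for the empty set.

open subsets of A: ∅, {e}; so int(A) = {e}
closure: X∖int(X∖A) = X∖∅ = {e,f,d,g,b,h,a}
∂A = {e,f,d,g,b,h,a} minus {e} = {f,d,g,b,h,a}

{f,d,g,b,h,a}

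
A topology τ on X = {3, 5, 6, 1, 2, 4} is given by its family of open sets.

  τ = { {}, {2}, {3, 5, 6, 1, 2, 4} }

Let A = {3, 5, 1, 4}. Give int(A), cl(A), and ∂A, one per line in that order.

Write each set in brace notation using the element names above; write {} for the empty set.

int(A) = {}
cl(A)  = {3, 5, 6, 1, 4}
∂A     = {3, 5, 6, 1, 4}

interior: largest open inside A is {} (from {})
cl via duality: int({6, 2}) = {2}, so X∖{2} = {3, 5, 6, 1, 4}
cl∖int = {3, 5, 6, 1, 4}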